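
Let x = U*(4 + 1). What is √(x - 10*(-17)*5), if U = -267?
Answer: I*√485 ≈ 22.023*I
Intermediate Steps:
x = -1335 (x = -267*(4 + 1) = -267*5 = -1335)
√(x - 10*(-17)*5) = √(-1335 - 10*(-17)*5) = √(-1335 + 170*5) = √(-1335 + 850) = √(-485) = I*√485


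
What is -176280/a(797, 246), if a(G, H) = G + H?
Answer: -176280/1043 ≈ -169.01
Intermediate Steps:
-176280/a(797, 246) = -176280/(797 + 246) = -176280/1043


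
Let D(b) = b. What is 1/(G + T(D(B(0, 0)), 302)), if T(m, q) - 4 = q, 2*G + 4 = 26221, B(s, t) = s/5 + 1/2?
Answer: 2/26829 ≈ 7.4546e-5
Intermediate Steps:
B(s, t) = ½ + s/5 (B(s, t) = s*(⅕) + 1*(½) = s/5 + ½ = ½ + s/5)
G = 26217/2 (G = -2 + (½)*26221 = -2 + 26221/2 = 26217/2 ≈ 13109.)
T(m, q) = 4 + q
1/(G + T(D(B(0, 0)), 302)) = 1/(26217/2 + (4 + 302)) = 1/(26217/2 + 306) = 1/(26829/2) = 2/26829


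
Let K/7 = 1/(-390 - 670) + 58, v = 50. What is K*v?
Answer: 2151765/106 ≈ 20300.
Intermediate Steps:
K = 430353/1060 (K = 7*(1/(-390 - 670) + 58) = 7*(1/(-1060) + 58) = 7*(-1/1060 + 58) = 7*(61479/1060) = 430353/1060 ≈ 405.99)
K*v = (430353/1060)*50 = 2151765/106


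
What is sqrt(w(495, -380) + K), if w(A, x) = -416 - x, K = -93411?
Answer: 3*I*sqrt(10383) ≈ 305.69*I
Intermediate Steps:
sqrt(w(495, -380) + K) = sqrt((-416 - 1*(-380)) - 93411) = sqrt((-416 + 380) - 93411) = sqrt(-36 - 93411) = sqrt(-93447) = 3*I*sqrt(10383)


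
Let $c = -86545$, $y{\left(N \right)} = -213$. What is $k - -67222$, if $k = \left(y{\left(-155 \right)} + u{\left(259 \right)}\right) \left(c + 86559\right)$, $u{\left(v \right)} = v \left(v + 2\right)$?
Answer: $1010626$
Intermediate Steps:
$u{\left(v \right)} = v \left(2 + v\right)$
$k = 943404$ ($k = \left(-213 + 259 \left(2 + 259\right)\right) \left(-86545 + 86559\right) = \left(-213 + 259 \cdot 261\right) 14 = \left(-213 + 67599\right) 14 = 67386 \cdot 14 = 943404$)
$k - -67222 = 943404 - -67222 = 943404 + 67222 = 1010626$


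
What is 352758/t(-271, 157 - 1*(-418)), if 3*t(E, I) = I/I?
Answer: 1058274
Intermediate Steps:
t(E, I) = ⅓ (t(E, I) = (I/I)/3 = (⅓)*1 = ⅓)
352758/t(-271, 157 - 1*(-418)) = 352758/(⅓) = 352758*3 = 1058274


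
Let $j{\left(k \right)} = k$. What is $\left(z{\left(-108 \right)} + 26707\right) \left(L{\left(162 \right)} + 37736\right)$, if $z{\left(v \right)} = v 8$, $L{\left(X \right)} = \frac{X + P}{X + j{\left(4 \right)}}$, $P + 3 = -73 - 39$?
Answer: $\frac{161886314989}{166} \approx 9.7522 \cdot 10^{8}$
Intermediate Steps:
$P = -115$ ($P = -3 - 112 = -115$)
$L{\left(X \right)} = \frac{-115 + X}{4 + X}$ ($L{\left(X \right)} = \frac{X - 115}{X + 4} = \frac{-115 + X}{4 + X}$)
$z{\left(v \right)} = 8 v$
$\left(z{\left(-108 \right)} + 26707\right) \left(L{\left(162 \right)} + 37736\right) = \left(8 \left(-108\right) + 26707\right) \left(\frac{-115 + 162}{4 + 162} + 37736\right) = \left(-864 + 26707\right) \left(\frac{1}{166} \cdot 47 + 37736\right) = 25843 \left(\frac{1}{166} \cdot 47 + 37736\right) = 25843 \left(\frac{47}{166} + 37736\right) = 25843 \cdot \frac{6264223}{166} = \frac{161886314989}{166}$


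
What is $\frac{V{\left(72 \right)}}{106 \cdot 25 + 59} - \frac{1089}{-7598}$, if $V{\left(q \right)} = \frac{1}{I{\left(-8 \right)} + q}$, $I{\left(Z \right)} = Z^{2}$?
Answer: $\frac{200610667}{1399642776} \approx 0.14333$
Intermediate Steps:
$V{\left(q \right)} = \frac{1}{64 + q}$ ($V{\left(q \right)} = \frac{1}{\left(-8\right)^{2} + q} = \frac{1}{64 + q}$)
$\frac{V{\left(72 \right)}}{106 \cdot 25 + 59} - \frac{1089}{-7598} = \frac{1}{\left(64 + 72\right) \left(106 \cdot 25 + 59\right)} - \frac{1089}{-7598} = \frac{1}{136 \left(2650 + 59\right)} - - \frac{1089}{7598} = \frac{1}{136 \cdot 2709} + \frac{1089}{7598} = \frac{1}{136} \cdot \frac{1}{2709} + \frac{1089}{7598} = \frac{1}{368424} + \frac{1089}{7598} = \frac{200610667}{1399642776}$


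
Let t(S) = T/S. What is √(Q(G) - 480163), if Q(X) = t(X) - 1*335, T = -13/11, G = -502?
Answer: I*√14651577505246/5522 ≈ 693.18*I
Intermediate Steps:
T = -13/11 (T = -13*1/11 = -13/11 ≈ -1.1818)
t(S) = -13/(11*S)
Q(X) = -335 - 13/(11*X) (Q(X) = -13/(11*X) - 1*335 = -13/(11*X) - 335 = -335 - 13/(11*X))
√(Q(G) - 480163) = √((-335 - 13/11/(-502)) - 480163) = √((-335 - 13/11*(-1/502)) - 480163) = √((-335 + 13/5522) - 480163) = √(-1849857/5522 - 480163) = √(-2653309943/5522) = I*√14651577505246/5522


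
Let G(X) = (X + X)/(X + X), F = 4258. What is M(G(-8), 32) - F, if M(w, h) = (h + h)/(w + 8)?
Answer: -38258/9 ≈ -4250.9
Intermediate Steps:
G(X) = 1 (G(X) = (2*X)/((2*X)) = (2*X)*(1/(2*X)) = 1)
M(w, h) = 2*h/(8 + w) (M(w, h) = (2*h)/(8 + w) = 2*h/(8 + w))
M(G(-8), 32) - F = 2*32/(8 + 1) - 1*4258 = 2*32/9 - 4258 = 2*32*(⅑) - 4258 = 64/9 - 4258 = -38258/9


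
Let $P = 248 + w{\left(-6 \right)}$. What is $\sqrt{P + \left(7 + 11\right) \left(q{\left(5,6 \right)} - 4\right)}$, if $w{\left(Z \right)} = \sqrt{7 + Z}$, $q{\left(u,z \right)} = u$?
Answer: $\sqrt{267} \approx 16.34$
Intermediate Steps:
$P = 249$ ($P = 248 + \sqrt{7 - 6} = 248 + \sqrt{1} = 248 + 1 = 249$)
$\sqrt{P + \left(7 + 11\right) \left(q{\left(5,6 \right)} - 4\right)} = \sqrt{249 + \left(7 + 11\right) \left(5 - 4\right)} = \sqrt{249 + 18 \left(5 - 4\right)} = \sqrt{249 + 18 \cdot 1} = \sqrt{249 + 18} = \sqrt{267}$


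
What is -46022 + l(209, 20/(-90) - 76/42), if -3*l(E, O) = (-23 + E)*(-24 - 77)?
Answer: -39760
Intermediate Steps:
l(E, O) = -2323/3 + 101*E/3 (l(E, O) = -(-23 + E)*(-24 - 77)/3 = -(-23 + E)*(-101)/3 = -(2323 - 101*E)/3 = -2323/3 + 101*E/3)
-46022 + l(209, 20/(-90) - 76/42) = -46022 + (-2323/3 + (101/3)*209) = -46022 + (-2323/3 + 21109/3) = -46022 + 6262 = -39760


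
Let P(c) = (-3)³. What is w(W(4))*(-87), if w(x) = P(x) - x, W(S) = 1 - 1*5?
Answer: 2001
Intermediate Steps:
P(c) = -27
W(S) = -4 (W(S) = 1 - 5 = -4)
w(x) = -27 - x
w(W(4))*(-87) = (-27 - 1*(-4))*(-87) = (-27 + 4)*(-87) = -23*(-87) = 2001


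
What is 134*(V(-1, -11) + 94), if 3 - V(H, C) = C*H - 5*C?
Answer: 4154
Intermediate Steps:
V(H, C) = 3 + 5*C - C*H (V(H, C) = 3 - (C*H - 5*C) = 3 - (-5*C + C*H) = 3 + (5*C - C*H) = 3 + 5*C - C*H)
134*(V(-1, -11) + 94) = 134*((3 + 5*(-11) - 1*(-11)*(-1)) + 94) = 134*((3 - 55 - 11) + 94) = 134*(-63 + 94) = 134*31 = 4154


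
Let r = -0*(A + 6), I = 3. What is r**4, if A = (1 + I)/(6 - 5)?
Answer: 0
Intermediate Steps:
A = 4 (A = (1 + 3)/(6 - 5) = 4/1 = 4*1 = 4)
r = 0 (r = -0*(4 + 6) = -0*10 = -3*0 = 0)
r**4 = 0**4 = 0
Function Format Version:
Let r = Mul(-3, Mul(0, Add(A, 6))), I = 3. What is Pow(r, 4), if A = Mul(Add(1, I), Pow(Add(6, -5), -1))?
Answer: 0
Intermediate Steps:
A = 4 (A = Mul(Add(1, 3), Pow(Add(6, -5), -1)) = Mul(4, Pow(1, -1)) = Mul(4, 1) = 4)
r = 0 (r = Mul(-3, Mul(0, Add(4, 6))) = Mul(-3, Mul(0, 10)) = Mul(-3, 0) = 0)
Pow(r, 4) = Pow(0, 4) = 0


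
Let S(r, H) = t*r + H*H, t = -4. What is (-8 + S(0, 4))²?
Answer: 64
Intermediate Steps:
S(r, H) = H² - 4*r (S(r, H) = -4*r + H*H = -4*r + H² = H² - 4*r)
(-8 + S(0, 4))² = (-8 + (4² - 4*0))² = (-8 + (16 + 0))² = (-8 + 16)² = 8² = 64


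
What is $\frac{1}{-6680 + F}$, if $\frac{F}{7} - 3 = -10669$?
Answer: $- \frac{1}{81342} \approx -1.2294 \cdot 10^{-5}$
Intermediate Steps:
$F = -74662$ ($F = 21 + 7 \left(-10669\right) = 21 - 74683 = -74662$)
$\frac{1}{-6680 + F} = \frac{1}{-6680 - 74662} = \frac{1}{-81342} = - \frac{1}{81342}$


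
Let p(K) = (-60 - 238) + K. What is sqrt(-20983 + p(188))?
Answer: I*sqrt(21093) ≈ 145.23*I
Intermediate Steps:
p(K) = -298 + K
sqrt(-20983 + p(188)) = sqrt(-20983 + (-298 + 188)) = sqrt(-20983 - 110) = sqrt(-21093) = I*sqrt(21093)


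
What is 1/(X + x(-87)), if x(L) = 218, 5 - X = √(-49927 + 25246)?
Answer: 223/74410 + I*√24681/74410 ≈ 0.0029969 + 0.0021113*I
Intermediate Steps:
X = 5 - I*√24681 (X = 5 - √(-49927 + 25246) = 5 - √(-24681) = 5 - I*√24681 ≈ 5.0 - 157.1*I)
1/(X + x(-87)) = 1/((5 - I*√24681) + 218) = 1/(223 - I*√24681)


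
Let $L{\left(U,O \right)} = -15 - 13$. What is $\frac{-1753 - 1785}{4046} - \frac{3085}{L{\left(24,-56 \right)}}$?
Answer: $\frac{884489}{8092} \approx 109.3$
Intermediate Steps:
$L{\left(U,O \right)} = -28$ ($L{\left(U,O \right)} = -15 - 13 = -28$)
$\frac{-1753 - 1785}{4046} - \frac{3085}{L{\left(24,-56 \right)}} = \frac{-1753 - 1785}{4046} - \frac{3085}{-28} = \left(-1753 - 1785\right) \frac{1}{4046} - - \frac{3085}{28} = \left(-3538\right) \frac{1}{4046} + \frac{3085}{28} = - \frac{1769}{2023} + \frac{3085}{28} = \frac{884489}{8092}$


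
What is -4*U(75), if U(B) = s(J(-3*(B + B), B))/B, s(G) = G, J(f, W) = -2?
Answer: 8/75 ≈ 0.10667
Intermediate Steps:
U(B) = -2/B
-4*U(75) = -(-8)/75 = -4*(-2/75) = 8/75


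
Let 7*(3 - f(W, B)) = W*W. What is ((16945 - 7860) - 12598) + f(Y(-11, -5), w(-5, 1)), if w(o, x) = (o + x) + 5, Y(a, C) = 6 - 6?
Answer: -3510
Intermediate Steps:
Y(a, C) = 0
w(o, x) = 5 + o + x
f(W, B) = 3 - W²/7 (f(W, B) = 3 - W*W/7 = 3 - W²/7)
((16945 - 7860) - 12598) + f(Y(-11, -5), w(-5, 1)) = ((16945 - 7860) - 12598) + (3 - ⅐*0²) = (9085 - 12598) + (3 - ⅐*0) = -3513 + (3 + 0) = -3513 + 3 = -3510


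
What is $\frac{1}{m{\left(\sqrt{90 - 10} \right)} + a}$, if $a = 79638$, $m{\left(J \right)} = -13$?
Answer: $\frac{1}{79625} \approx 1.2559 \cdot 10^{-5}$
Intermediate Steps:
$\frac{1}{m{\left(\sqrt{90 - 10} \right)} + a} = \frac{1}{-13 + 79638} = \frac{1}{79625}$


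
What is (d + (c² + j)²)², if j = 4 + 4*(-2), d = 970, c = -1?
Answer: 958441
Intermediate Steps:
j = -4 (j = 4 - 8 = -4)
(d + (c² + j)²)² = (970 + ((-1)² - 4)²)² = (970 + (1 - 4)²)² = (970 + (-3)²)² = (970 + 9)² = 979² = 958441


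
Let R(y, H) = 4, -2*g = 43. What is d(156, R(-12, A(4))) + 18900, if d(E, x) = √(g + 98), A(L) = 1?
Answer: 18900 + 3*√34/2 ≈ 18909.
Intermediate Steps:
g = -43/2 (g = -½*43 = -43/2 ≈ -21.500)
d(E, x) = 3*√34/2 (d(E, x) = √(-43/2 + 98) = √(153/2) = 3*√34/2)
d(156, R(-12, A(4))) + 18900 = 3*√34/2 + 18900 = 18900 + 3*√34/2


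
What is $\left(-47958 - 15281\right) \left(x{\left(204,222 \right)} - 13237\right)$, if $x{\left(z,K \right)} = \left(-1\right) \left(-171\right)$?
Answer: $826280774$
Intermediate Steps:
$x{\left(z,K \right)} = 171$
$\left(-47958 - 15281\right) \left(x{\left(204,222 \right)} - 13237\right) = \left(-47958 - 15281\right) \left(171 - 13237\right) = \left(-63239\right) \left(-13066\right) = 826280774$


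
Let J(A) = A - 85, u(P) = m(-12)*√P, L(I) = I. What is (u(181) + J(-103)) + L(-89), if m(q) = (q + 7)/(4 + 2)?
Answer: -277 - 5*√181/6 ≈ -288.21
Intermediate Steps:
m(q) = 7/6 + q/6 (m(q) = (7 + q)/6 = (7 + q)*(⅙) = 7/6 + q/6)
u(P) = -5*√P/6 (u(P) = (7/6 + (⅙)*(-12))*√P = (7/6 - 2)*√P = -5*√P/6)
J(A) = -85 + A
(u(181) + J(-103)) + L(-89) = (-5*√181/6 + (-85 - 103)) - 89 = (-5*√181/6 - 188) - 89 = (-188 - 5*√181/6) - 89 = -277 - 5*√181/6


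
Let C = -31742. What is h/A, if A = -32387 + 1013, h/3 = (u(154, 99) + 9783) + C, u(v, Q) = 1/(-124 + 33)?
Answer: 111015/52871 ≈ 2.0997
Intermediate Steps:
u(v, Q) = -1/91 (u(v, Q) = 1/(-91) = -1/91)
h = -5994810/91 (h = 3*((-1/91 + 9783) - 31742) = 3*(890252/91 - 31742) = 3*(-1998270/91) = -5994810/91 ≈ -65877.)
A = -31374
h/A = -5994810/91/(-31374) = -5994810/91*(-1/31374) = 111015/52871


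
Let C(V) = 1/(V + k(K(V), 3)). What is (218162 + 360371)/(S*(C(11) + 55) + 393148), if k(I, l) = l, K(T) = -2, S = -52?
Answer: 4049731/2731990 ≈ 1.4823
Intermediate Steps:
C(V) = 1/(3 + V) (C(V) = 1/(V + 3) = 1/(3 + V))
(218162 + 360371)/(S*(C(11) + 55) + 393148) = (218162 + 360371)/(-52*(1/(3 + 11) + 55) + 393148) = 578533/(-52*(1/14 + 55) + 393148) = 578533/(-52*771/14 + 393148) = 578533/(-20046/7 + 393148) = 578533/(2731990/7) = 578533*(7/2731990) = 4049731/2731990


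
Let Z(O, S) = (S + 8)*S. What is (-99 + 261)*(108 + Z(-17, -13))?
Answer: 28026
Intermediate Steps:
Z(O, S) = S*(8 + S) (Z(O, S) = (8 + S)*S = S*(8 + S))
(-99 + 261)*(108 + Z(-17, -13)) = (-99 + 261)*(108 - 13*(8 - 13)) = 162*(108 - 13*(-5)) = 162*(108 + 65) = 162*173 = 28026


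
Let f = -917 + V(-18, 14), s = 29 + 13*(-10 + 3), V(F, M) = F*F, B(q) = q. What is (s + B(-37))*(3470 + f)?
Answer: -284823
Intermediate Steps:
V(F, M) = F²
s = -62 (s = 29 + 13*(-7) = 29 - 91 = -62)
f = -593 (f = -917 + (-18)² = -917 + 324 = -593)
(s + B(-37))*(3470 + f) = (-62 - 37)*(3470 - 593) = -99*2877 = -284823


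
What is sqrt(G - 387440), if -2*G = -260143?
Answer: 3*I*sqrt(114386)/2 ≈ 507.31*I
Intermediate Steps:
G = 260143/2 (G = -1/2*(-260143) = 260143/2 ≈ 1.3007e+5)
sqrt(G - 387440) = sqrt(260143/2 - 387440) = sqrt(-514737/2) = 3*I*sqrt(114386)/2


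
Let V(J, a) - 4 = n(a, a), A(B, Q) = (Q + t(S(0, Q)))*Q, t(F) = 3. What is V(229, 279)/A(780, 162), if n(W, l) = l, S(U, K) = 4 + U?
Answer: 283/26730 ≈ 0.010587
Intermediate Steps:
A(B, Q) = Q*(3 + Q) (A(B, Q) = (Q + 3)*Q = (3 + Q)*Q = Q*(3 + Q))
V(J, a) = 4 + a
V(229, 279)/A(780, 162) = (4 + 279)/((162*(3 + 162))) = 283/((162*165)) = 283/26730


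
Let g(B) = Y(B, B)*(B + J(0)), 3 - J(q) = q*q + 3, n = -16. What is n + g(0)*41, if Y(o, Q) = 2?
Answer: -16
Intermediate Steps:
J(q) = -q² (J(q) = 3 - (q*q + 3) = 3 - (q² + 3) = 3 - (3 + q²) = 3 + (-3 - q²) = -q²)
g(B) = 2*B (g(B) = 2*(B - 1*0²) = 2*(B - 1*0) = 2*(B + 0) = 2*B)
n + g(0)*41 = -16 + (2*0)*41 = -16 + 0*41 = -16 + 0 = -16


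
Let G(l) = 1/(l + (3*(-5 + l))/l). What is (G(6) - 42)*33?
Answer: -17952/13 ≈ -1380.9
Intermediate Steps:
G(l) = 1/(l + (-15 + 3*l)/l)
(G(6) - 42)*33 = (6/(-15 + 6**2 + 3*6) - 42)*33 = (6/(-15 + 36 + 18) - 42)*33 = (6/39 - 42)*33 = (6*(1/39) - 42)*33 = (2/13 - 42)*33 = -544/13*33 = -17952/13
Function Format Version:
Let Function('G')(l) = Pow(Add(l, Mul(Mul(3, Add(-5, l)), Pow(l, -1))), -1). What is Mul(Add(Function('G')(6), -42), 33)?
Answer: Rational(-17952, 13) ≈ -1380.9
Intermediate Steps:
Function('G')(l) = Pow(Add(l, Mul(Pow(l, -1), Add(-15, Mul(3, l)))), -1) (Function('G')(l) = Pow(Add(l, Mul(Add(-15, Mul(3, l)), Pow(l, -1))), -1) = Pow(Add(l, Mul(Pow(l, -1), Add(-15, Mul(3, l)))), -1))
Mul(Add(Function('G')(6), -42), 33) = Mul(Add(Mul(6, Pow(Add(-15, Pow(6, 2), Mul(3, 6)), -1)), -42), 33) = Mul(Add(Mul(6, Pow(Add(-15, 36, 18), -1)), -42), 33) = Mul(Add(Mul(6, Pow(39, -1)), -42), 33) = Mul(Add(Mul(6, Rational(1, 39)), -42), 33) = Mul(Add(Rational(2, 13), -42), 33) = Mul(Rational(-544, 13), 33) = Rational(-17952, 13)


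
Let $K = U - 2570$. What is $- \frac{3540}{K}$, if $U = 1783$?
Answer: $\frac{3540}{787} \approx 4.4981$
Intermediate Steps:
$K = -787$ ($K = 1783 - 2570 = -787$)
$- \frac{3540}{K} = - \frac{3540}{-787} = \left(-3540\right) \left(- \frac{1}{787}\right) = \frac{3540}{787}$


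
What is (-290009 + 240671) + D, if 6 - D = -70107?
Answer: 20775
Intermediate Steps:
D = 70113 (D = 6 - 1*(-70107) = 6 + 70107 = 70113)
(-290009 + 240671) + D = (-290009 + 240671) + 70113 = -49338 + 70113 = 20775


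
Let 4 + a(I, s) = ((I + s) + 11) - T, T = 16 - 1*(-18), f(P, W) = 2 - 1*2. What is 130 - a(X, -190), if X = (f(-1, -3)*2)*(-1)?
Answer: 347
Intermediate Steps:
f(P, W) = 0 (f(P, W) = 2 - 2 = 0)
T = 34 (T = 16 + 18 = 34)
X = 0 (X = (0*2)*(-1) = 0*(-1) = 0)
a(I, s) = -27 + I + s (a(I, s) = -4 + (((I + s) + 11) - 1*34) = -4 + ((11 + I + s) - 34) = -4 + (-23 + I + s) = -27 + I + s)
130 - a(X, -190) = 130 - (-27 + 0 - 190) = 130 - 1*(-217) = 130 + 217 = 347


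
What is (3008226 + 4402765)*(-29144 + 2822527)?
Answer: 20701736272553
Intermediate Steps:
(3008226 + 4402765)*(-29144 + 2822527) = 7410991*2793383 = 20701736272553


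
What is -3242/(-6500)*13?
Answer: 1621/250 ≈ 6.4840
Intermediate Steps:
-3242/(-6500)*13 = -3242*(-1/6500)*13 = (1621/3250)*13 = 1621/250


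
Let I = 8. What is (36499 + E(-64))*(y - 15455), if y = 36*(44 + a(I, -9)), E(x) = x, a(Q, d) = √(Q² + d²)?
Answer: -505389885 + 1311660*√145 ≈ -4.8960e+8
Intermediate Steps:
y = 1584 + 36*√145 (y = 36*(44 + √(8² + (-9)²)) = 36*(44 + √(64 + 81)) = 36*(44 + √145) = 1584 + 36*√145 ≈ 2017.5)
(36499 + E(-64))*(y - 15455) = (36499 - 64)*((1584 + 36*√145) - 15455) = 36435*(-13871 + 36*√145) = -505389885 + 1311660*√145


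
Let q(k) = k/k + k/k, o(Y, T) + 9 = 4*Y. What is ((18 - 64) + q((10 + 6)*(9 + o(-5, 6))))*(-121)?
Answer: 5324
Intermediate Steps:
o(Y, T) = -9 + 4*Y
q(k) = 2 (q(k) = 1 + 1 = 2)
((18 - 64) + q((10 + 6)*(9 + o(-5, 6))))*(-121) = ((18 - 64) + 2)*(-121) = (-46 + 2)*(-121) = -44*(-121) = 5324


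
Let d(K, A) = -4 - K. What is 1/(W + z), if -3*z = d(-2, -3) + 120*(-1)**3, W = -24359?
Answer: -3/72955 ≈ -4.1121e-5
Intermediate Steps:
z = 122/3 (z = -((-4 - 1*(-2)) + 120*(-1)**3)/3 = -((-4 + 2) + 120*(-1))/3 = -(-2 - 120)/3 = -1/3*(-122) = 122/3 ≈ 40.667)
1/(W + z) = 1/(-24359 + 122/3) = 1/(-72955/3) = -3/72955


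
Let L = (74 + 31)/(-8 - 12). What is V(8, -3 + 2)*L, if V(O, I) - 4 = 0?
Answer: -21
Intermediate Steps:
V(O, I) = 4 (V(O, I) = 4 + 0 = 4)
L = -21/4 (L = 105/(-20) = 105*(-1/20) = -21/4 ≈ -5.2500)
V(8, -3 + 2)*L = 4*(-21/4) = -21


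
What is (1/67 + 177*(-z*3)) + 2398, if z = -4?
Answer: 302975/67 ≈ 4522.0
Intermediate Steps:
(1/67 + 177*(-z*3)) + 2398 = (1/67 + 177*(-1*(-4)*3)) + 2398 = (1/67 + 177*(4*3)) + 2398 = (1/67 + 177*12) + 2398 = (1/67 + 2124) + 2398 = 142309/67 + 2398 = 302975/67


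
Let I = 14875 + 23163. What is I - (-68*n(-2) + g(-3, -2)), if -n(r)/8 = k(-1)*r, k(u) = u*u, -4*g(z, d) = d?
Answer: 78251/2 ≈ 39126.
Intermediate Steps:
I = 38038
g(z, d) = -d/4
k(u) = u**2
n(r) = -8*r (n(r) = -8*(-1)**2*r = -8*r)
I - (-68*n(-2) + g(-3, -2)) = 38038 - (-(-544)*(-2) - 1/4*(-2)) = 38038 - (-68*16 + 1/2) = 38038 - (-1088 + 1/2) = 38038 - 1*(-2175/2) = 38038 + 2175/2 = 78251/2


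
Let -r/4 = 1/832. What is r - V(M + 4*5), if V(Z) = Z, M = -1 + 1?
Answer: -4161/208 ≈ -20.005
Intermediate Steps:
M = 0
r = -1/208 (r = -4/832 = -4*1/832 = -1/208 ≈ -0.0048077)
r - V(M + 4*5) = -1/208 - (0 + 4*5) = -1/208 - (0 + 20) = -1/208 - 1*20 = -1/208 - 20 = -4161/208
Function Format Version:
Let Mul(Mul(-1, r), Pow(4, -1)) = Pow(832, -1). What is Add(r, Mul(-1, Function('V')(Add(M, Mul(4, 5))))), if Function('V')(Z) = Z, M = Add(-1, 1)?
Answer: Rational(-4161, 208) ≈ -20.005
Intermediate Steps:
M = 0
r = Rational(-1, 208) (r = Mul(-4, Pow(832, -1)) = Mul(-4, Rational(1, 832)) = Rational(-1, 208) ≈ -0.0048077)
Add(r, Mul(-1, Function('V')(Add(M, Mul(4, 5))))) = Add(Rational(-1, 208), Mul(-1, Add(0, Mul(4, 5)))) = Add(Rational(-1, 208), Mul(-1, Add(0, 20))) = Add(Rational(-1, 208), Mul(-1, 20)) = Add(Rational(-1, 208), -20) = Rational(-4161, 208)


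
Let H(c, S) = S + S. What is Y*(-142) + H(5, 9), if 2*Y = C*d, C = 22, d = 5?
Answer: -7792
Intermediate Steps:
H(c, S) = 2*S
Y = 55 (Y = (22*5)/2 = (½)*110 = 55)
Y*(-142) + H(5, 9) = 55*(-142) + 2*9 = -7810 + 18 = -7792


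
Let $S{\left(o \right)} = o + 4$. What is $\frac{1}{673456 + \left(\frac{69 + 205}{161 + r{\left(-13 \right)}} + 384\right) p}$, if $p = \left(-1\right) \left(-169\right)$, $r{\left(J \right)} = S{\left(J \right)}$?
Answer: $\frac{76}{56137905} \approx 1.3538 \cdot 10^{-6}$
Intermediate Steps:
$S{\left(o \right)} = 4 + o$
$r{\left(J \right)} = 4 + J$
$p = 169$
$\frac{1}{673456 + \left(\frac{69 + 205}{161 + r{\left(-13 \right)}} + 384\right) p} = \frac{1}{673456 + \left(\frac{69 + 205}{161 + \left(4 - 13\right)} + 384\right) 169} = \frac{1}{673456 + \left(\frac{274}{161 - 9} + 384\right) 169} = \frac{1}{673456 + \left(\frac{274}{152} + 384\right) 169} = \frac{1}{673456 + \left(274 \cdot \frac{1}{152} + 384\right) 169} = \frac{1}{673456 + \left(\frac{137}{76} + 384\right) 169} = \frac{1}{673456 + \frac{29321}{76} \cdot 169} = \frac{1}{673456 + \frac{4955249}{76}} = \frac{1}{\frac{56137905}{76}} = \frac{76}{56137905}$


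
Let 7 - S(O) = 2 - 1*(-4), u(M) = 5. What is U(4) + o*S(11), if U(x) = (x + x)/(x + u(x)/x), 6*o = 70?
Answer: 277/21 ≈ 13.190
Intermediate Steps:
o = 35/3 (o = (⅙)*70 = 35/3 ≈ 11.667)
U(x) = 2*x/(x + 5/x) (U(x) = (x + x)/(x + 5/x) = (2*x)/(x + 5/x) = 2*x/(x + 5/x))
S(O) = 1 (S(O) = 7 - (2 - 1*(-4)) = 7 - (2 + 4) = 7 - 1*6 = 7 - 6 = 1)
U(4) + o*S(11) = 2*4²/(5 + 4²) + (35/3)*1 = 2*16/(5 + 16) + 35/3 = 2*16/21 + 35/3 = 2*16*(1/21) + 35/3 = 32/21 + 35/3 = 277/21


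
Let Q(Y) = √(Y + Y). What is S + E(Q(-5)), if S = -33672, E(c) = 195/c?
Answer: -33672 - 39*I*√10/2 ≈ -33672.0 - 61.664*I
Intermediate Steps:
Q(Y) = √2*√Y (Q(Y) = √(2*Y) = √2*√Y)
S + E(Q(-5)) = -33672 + 195/((√2*√(-5))) = -33672 + 195/((√2*(I*√5))) = -33672 + 195/((I*√10)) = -33672 + 195*(-I*√10/10) = -33672 - 39*I*√10/2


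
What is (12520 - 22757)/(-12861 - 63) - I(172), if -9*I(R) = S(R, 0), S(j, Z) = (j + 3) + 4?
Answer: 267281/12924 ≈ 20.681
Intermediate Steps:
S(j, Z) = 7 + j (S(j, Z) = (3 + j) + 4 = 7 + j)
I(R) = -7/9 - R/9 (I(R) = -(7 + R)/9 = -7/9 - R/9)
(12520 - 22757)/(-12861 - 63) - I(172) = (12520 - 22757)/(-12861 - 63) - (-7/9 - ⅑*172) = -10237/(-12924) - (-7/9 - 172/9) = -10237*(-1/12924) - 1*(-179/9) = 10237/12924 + 179/9 = 267281/12924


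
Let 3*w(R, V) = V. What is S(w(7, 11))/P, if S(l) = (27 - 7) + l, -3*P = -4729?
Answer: 71/4729 ≈ 0.015014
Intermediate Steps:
P = 4729/3 (P = -⅓*(-4729) = 4729/3 ≈ 1576.3)
w(R, V) = V/3
S(l) = 20 + l
S(w(7, 11))/P = (20 + (⅓)*11)/(4729/3) = (20 + 11/3)*(3/4729) = (71/3)*(3/4729) = 71/4729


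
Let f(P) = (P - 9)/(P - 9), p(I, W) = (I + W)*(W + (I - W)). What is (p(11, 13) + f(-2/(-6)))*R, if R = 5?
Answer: 1325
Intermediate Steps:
p(I, W) = I*(I + W) (p(I, W) = (I + W)*I = I*(I + W))
f(P) = 1 (f(P) = (-9 + P)/(-9 + P) = 1)
(p(11, 13) + f(-2/(-6)))*R = (11*(11 + 13) + 1)*5 = (11*24 + 1)*5 = (264 + 1)*5 = 265*5 = 1325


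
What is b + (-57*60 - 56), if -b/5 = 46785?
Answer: -237401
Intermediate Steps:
b = -233925 (b = -5*46785 = -233925)
b + (-57*60 - 56) = -233925 + (-57*60 - 56) = -233925 + (-3420 - 56) = -233925 - 3476 = -237401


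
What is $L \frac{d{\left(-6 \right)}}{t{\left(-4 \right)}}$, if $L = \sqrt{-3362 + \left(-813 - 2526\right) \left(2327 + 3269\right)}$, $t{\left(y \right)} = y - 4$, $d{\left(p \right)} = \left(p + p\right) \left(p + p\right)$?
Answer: $- 18 i \sqrt{18688406} \approx - 77814.0 i$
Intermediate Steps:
$d{\left(p \right)} = 4 p^{2}$ ($d{\left(p \right)} = 2 p 2 p = 4 p^{2}$)
$t{\left(y \right)} = -4 + y$
$L = i \sqrt{18688406}$ ($L = \sqrt{-3362 - 18685044} = \sqrt{-18688406} = i \sqrt{18688406} \approx 4323.0 i$)
$L \frac{d{\left(-6 \right)}}{t{\left(-4 \right)}} = i \sqrt{18688406} \frac{4 \left(-6\right)^{2}}{-4 - 4} = i \sqrt{18688406} \frac{4 \cdot 36}{-8} = i \sqrt{18688406} \cdot 144 \left(- \frac{1}{8}\right) = i \sqrt{18688406} \left(-18\right) = - 18 i \sqrt{18688406}$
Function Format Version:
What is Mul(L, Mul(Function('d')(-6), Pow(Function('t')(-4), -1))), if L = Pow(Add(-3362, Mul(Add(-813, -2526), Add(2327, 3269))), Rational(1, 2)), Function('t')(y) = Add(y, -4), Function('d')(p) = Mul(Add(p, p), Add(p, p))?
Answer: Mul(-18, I, Pow(18688406, Rational(1, 2))) ≈ Mul(-77814., I)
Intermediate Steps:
Function('d')(p) = Mul(4, Pow(p, 2)) (Function('d')(p) = Mul(Mul(2, p), Mul(2, p)) = Mul(4, Pow(p, 2)))
Function('t')(y) = Add(-4, y)
L = Mul(I, Pow(18688406, Rational(1, 2))) (L = Pow(Add(-3362, Mul(-3339, 5596)), Rational(1, 2)) = Pow(Add(-3362, -18685044), Rational(1, 2)) = Pow(-18688406, Rational(1, 2)) = Mul(I, Pow(18688406, Rational(1, 2))) ≈ Mul(4323.0, I))
Mul(L, Mul(Function('d')(-6), Pow(Function('t')(-4), -1))) = Mul(Mul(I, Pow(18688406, Rational(1, 2))), Mul(Mul(4, Pow(-6, 2)), Pow(Add(-4, -4), -1))) = Mul(Mul(I, Pow(18688406, Rational(1, 2))), Mul(Mul(4, 36), Pow(-8, -1))) = Mul(Mul(I, Pow(18688406, Rational(1, 2))), Mul(144, Rational(-1, 8))) = Mul(Mul(I, Pow(18688406, Rational(1, 2))), -18) = Mul(-18, I, Pow(18688406, Rational(1, 2)))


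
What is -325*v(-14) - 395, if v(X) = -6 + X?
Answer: 6105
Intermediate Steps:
-325*v(-14) - 395 = -325*(-6 - 14) - 395 = -325*(-20) - 395 = 6500 - 395 = 6105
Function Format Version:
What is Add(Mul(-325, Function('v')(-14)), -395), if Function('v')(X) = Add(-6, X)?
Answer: 6105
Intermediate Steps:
Add(Mul(-325, Function('v')(-14)), -395) = Add(Mul(-325, Add(-6, -14)), -395) = Add(Mul(-325, -20), -395) = Add(6500, -395) = 6105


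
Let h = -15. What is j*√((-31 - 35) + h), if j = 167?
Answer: 1503*I ≈ 1503.0*I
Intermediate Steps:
j*√((-31 - 35) + h) = 167*√((-31 - 35) - 15) = 167*√(-66 - 15) = 167*√(-81) = 167*(9*I) = 1503*I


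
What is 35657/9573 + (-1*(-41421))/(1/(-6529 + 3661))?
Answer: -1137228596587/9573 ≈ -1.1880e+8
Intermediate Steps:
35657/9573 + (-1*(-41421))/(1/(-6529 + 3661)) = 35657*(1/9573) + 41421/(1/(-2868)) = 35657/9573 + 41421/(-1/2868) = 35657/9573 + 41421*(-2868) = 35657/9573 - 118795428 = -1137228596587/9573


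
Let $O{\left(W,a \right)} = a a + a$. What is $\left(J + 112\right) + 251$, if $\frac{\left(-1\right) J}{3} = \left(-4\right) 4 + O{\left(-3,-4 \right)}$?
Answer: $375$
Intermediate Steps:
$O{\left(W,a \right)} = a + a^{2}$ ($O{\left(W,a \right)} = a^{2} + a = a + a^{2}$)
$J = 12$ ($J = - 3 \left(\left(-4\right) 4 - 4 \left(1 - 4\right)\right) = - 3 \left(-16 - -12\right) = - 3 \left(-16 + 12\right) = \left(-3\right) \left(-4\right) = 12$)
$\left(J + 112\right) + 251 = \left(12 + 112\right) + 251 = 124 + 251 = 375$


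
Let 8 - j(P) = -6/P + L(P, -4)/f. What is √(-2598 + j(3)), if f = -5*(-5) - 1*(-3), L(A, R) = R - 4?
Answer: I*√126798/7 ≈ 50.87*I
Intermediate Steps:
L(A, R) = -4 + R
f = 28 (f = 25 + 3 = 28)
j(P) = 58/7 + 6/P (j(P) = 8 - (-6/P + (-4 - 4)/28) = 8 - (-6/P - 8*1/28) = 8 - (-6/P - 2/7) = 8 - (-2/7 - 6/P) = 8 + (2/7 + 6/P) = 58/7 + 6/P)
√(-2598 + j(3)) = √(-2598 + (58/7 + 6/3)) = √(-2598 + (58/7 + 6*(⅓))) = √(-2598 + (58/7 + 2)) = √(-2598 + 72/7) = √(-18114/7) = I*√126798/7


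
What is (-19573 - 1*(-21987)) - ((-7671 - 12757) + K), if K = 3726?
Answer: 19116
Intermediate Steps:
(-19573 - 1*(-21987)) - ((-7671 - 12757) + K) = (-19573 - 1*(-21987)) - ((-7671 - 12757) + 3726) = (-19573 + 21987) - (-20428 + 3726) = 2414 - 1*(-16702) = 2414 + 16702 = 19116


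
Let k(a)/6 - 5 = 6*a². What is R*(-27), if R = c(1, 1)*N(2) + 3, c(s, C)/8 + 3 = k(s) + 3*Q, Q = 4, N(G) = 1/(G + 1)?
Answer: -5481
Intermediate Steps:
N(G) = 1/(1 + G)
k(a) = 30 + 36*a² (k(a) = 30 + 6*(6*a²) = 30 + 36*a²)
c(s, C) = 312 + 288*s² (c(s, C) = -24 + 8*((30 + 36*s²) + 3*4) = -24 + 8*((30 + 36*s²) + 12) = -24 + 8*(42 + 36*s²) = -24 + (336 + 288*s²) = 312 + 288*s²)
R = 203 (R = (312 + 288*1²)/(1 + 2) + 3 = (312 + 288*1)/3 + 3 = (312 + 288)*(⅓) + 3 = 600*(⅓) + 3 = 200 + 3 = 203)
R*(-27) = 203*(-27) = -5481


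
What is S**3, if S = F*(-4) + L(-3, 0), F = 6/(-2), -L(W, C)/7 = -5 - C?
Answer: 103823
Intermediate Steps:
L(W, C) = 35 + 7*C (L(W, C) = -7*(-5 - C) = 35 + 7*C)
F = -3 (F = 6*(-1/2) = -3)
S = 47 (S = -3*(-4) + (35 + 7*0) = 12 + (35 + 0) = 12 + 35 = 47)
S**3 = 47**3 = 103823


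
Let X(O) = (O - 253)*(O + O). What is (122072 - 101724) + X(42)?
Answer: 2624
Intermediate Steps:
X(O) = 2*O*(-253 + O) (X(O) = (-253 + O)*(2*O) = 2*O*(-253 + O))
(122072 - 101724) + X(42) = (122072 - 101724) + 2*42*(-253 + 42) = 20348 + 2*42*(-211) = 20348 - 17724 = 2624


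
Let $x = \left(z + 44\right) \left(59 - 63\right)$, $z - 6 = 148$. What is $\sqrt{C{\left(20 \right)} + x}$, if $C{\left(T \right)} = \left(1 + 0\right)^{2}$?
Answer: $i \sqrt{791} \approx 28.125 i$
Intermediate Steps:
$z = 154$ ($z = 6 + 148 = 154$)
$C{\left(T \right)} = 1$ ($C{\left(T \right)} = 1^{2} = 1$)
$x = -792$ ($x = \left(154 + 44\right) \left(59 - 63\right) = 198 \left(-4\right) = -792$)
$\sqrt{C{\left(20 \right)} + x} = \sqrt{1 - 792} = \sqrt{-791} = i \sqrt{791}$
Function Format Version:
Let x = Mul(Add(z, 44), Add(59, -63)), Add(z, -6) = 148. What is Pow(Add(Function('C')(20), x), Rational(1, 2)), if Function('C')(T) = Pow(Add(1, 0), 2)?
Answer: Mul(I, Pow(791, Rational(1, 2))) ≈ Mul(28.125, I)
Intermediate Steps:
z = 154 (z = Add(6, 148) = 154)
Function('C')(T) = 1 (Function('C')(T) = Pow(1, 2) = 1)
x = -792 (x = Mul(Add(154, 44), Add(59, -63)) = Mul(198, -4) = -792)
Pow(Add(Function('C')(20), x), Rational(1, 2)) = Pow(Add(1, -792), Rational(1, 2)) = Pow(-791, Rational(1, 2)) = Mul(I, Pow(791, Rational(1, 2)))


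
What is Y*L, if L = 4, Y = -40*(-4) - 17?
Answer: 572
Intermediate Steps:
Y = 143 (Y = 160 - 17 = 143)
Y*L = 143*4 = 572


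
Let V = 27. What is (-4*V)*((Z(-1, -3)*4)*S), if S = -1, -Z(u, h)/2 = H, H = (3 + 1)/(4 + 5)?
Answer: -384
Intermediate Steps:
H = 4/9 ≈ 0.44444
Z(u, h) = -8/9 (Z(u, h) = -2*4/9 = -8/9)
(-4*V)*((Z(-1, -3)*4)*S) = (-4*27)*(-8/9*4*(-1)) = -(-384)*(-1) = -108*32/9 = -384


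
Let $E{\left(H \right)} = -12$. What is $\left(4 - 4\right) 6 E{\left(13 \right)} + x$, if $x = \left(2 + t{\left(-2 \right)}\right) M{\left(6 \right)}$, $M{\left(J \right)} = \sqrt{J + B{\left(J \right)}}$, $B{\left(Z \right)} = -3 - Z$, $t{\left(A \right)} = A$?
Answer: $0$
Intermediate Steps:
$M{\left(J \right)} = i \sqrt{3}$ ($M{\left(J \right)} = \sqrt{J - \left(3 + J\right)} = \sqrt{-3} = i \sqrt{3}$)
$x = 0$ ($x = \left(2 - 2\right) i \sqrt{3} = 0 i \sqrt{3} = 0$)
$\left(4 - 4\right) 6 E{\left(13 \right)} + x = \left(4 - 4\right) 6 \left(-12\right) + 0 = 0 \cdot 6 \left(-12\right) + 0 = 0 \left(-12\right) + 0 = 0 + 0 = 0$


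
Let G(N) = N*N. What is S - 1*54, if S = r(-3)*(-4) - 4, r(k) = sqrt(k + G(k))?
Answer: -58 - 4*sqrt(6) ≈ -67.798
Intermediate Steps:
G(N) = N**2
r(k) = sqrt(k + k**2)
S = -4 - 4*sqrt(6) (S = sqrt(-3*(1 - 3))*(-4) - 4 = sqrt(-3*(-2))*(-4) - 4 = sqrt(6)*(-4) - 4 = -4*sqrt(6) - 4 = -4 - 4*sqrt(6) ≈ -13.798)
S - 1*54 = (-4 - 4*sqrt(6)) - 1*54 = (-4 - 4*sqrt(6)) - 54 = -58 - 4*sqrt(6)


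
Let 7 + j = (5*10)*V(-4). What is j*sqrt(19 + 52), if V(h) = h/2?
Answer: -107*sqrt(71) ≈ -901.60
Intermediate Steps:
V(h) = h/2 (V(h) = h*(1/2) = h/2)
j = -107 (j = -7 + (5*10)*((1/2)*(-4)) = -7 + 50*(-2) = -7 - 100 = -107)
j*sqrt(19 + 52) = -107*sqrt(19 + 52) = -107*sqrt(71)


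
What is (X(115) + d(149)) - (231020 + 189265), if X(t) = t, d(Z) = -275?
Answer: -420445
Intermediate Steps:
(X(115) + d(149)) - (231020 + 189265) = (115 - 275) - (231020 + 189265) = -160 - 1*420285 = -160 - 420285 = -420445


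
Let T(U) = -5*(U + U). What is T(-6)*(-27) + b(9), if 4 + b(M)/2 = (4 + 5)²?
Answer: -1466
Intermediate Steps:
b(M) = 154 (b(M) = -8 + 2*(4 + 5)² = -8 + 2*9² = -8 + 2*81 = -8 + 162 = 154)
T(U) = -10*U
T(-6)*(-27) + b(9) = -10*(-6)*(-27) + 154 = 60*(-27) + 154 = -1620 + 154 = -1466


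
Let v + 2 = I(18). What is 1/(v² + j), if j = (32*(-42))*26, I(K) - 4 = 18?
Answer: -1/34544 ≈ -2.8949e-5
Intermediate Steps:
I(K) = 22 (I(K) = 4 + 18 = 22)
j = -34944 (j = -1344*26 = -34944)
v = 20 (v = -2 + 22 = 20)
1/(v² + j) = 1/(20² - 34944) = 1/(400 - 34944) = 1/(-34544) = -1/34544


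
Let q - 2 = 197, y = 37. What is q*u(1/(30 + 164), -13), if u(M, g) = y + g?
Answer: 4776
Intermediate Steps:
u(M, g) = 37 + g
q = 199 (q = 2 + 197 = 199)
q*u(1/(30 + 164), -13) = 199*(37 - 13) = 199*24 = 4776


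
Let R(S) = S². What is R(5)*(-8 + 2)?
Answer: -150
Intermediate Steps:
R(5)*(-8 + 2) = 5²*(-8 + 2) = 25*(-6) = -150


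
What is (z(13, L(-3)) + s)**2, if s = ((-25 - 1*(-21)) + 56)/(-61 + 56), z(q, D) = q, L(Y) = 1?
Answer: 169/25 ≈ 6.7600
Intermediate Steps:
s = -52/5 (s = ((-25 + 21) + 56)/(-5) = (-4 + 56)*(-1/5) = 52*(-1/5) = -52/5 ≈ -10.400)
(z(13, L(-3)) + s)**2 = (13 - 52/5)**2 = (13/5)**2 = 169/25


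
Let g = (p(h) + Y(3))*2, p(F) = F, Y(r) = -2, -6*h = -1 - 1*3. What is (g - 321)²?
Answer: 942841/9 ≈ 1.0476e+5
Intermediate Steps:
h = ⅔ (h = -(-1 - 1*3)/6 = -(-1 - 3)/6 = -⅙*(-4) = ⅔ ≈ 0.66667)
g = -8/3 (g = (⅔ - 2)*2 = -4/3*2 = -8/3 ≈ -2.6667)
(g - 321)² = (-8/3 - 321)² = (-971/3)² = 942841/9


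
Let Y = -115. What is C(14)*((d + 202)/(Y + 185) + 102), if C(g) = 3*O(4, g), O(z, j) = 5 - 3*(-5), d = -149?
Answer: 43158/7 ≈ 6165.4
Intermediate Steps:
O(z, j) = 20 (O(z, j) = 5 + 15 = 20)
C(g) = 60 (C(g) = 3*20 = 60)
C(14)*((d + 202)/(Y + 185) + 102) = 60*((-149 + 202)/(-115 + 185) + 102) = 60*(53/70 + 102) = 60*(7193/70) = 43158/7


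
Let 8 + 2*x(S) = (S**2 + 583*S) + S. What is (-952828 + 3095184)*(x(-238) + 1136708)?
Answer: 2347015268680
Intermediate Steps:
x(S) = -4 + S**2/2 + 292*S (x(S) = -4 + ((S**2 + 583*S) + S)/2 = -4 + (S**2 + 584*S)/2 = -4 + (S**2/2 + 292*S) = -4 + S**2/2 + 292*S)
(-952828 + 3095184)*(x(-238) + 1136708) = (-952828 + 3095184)*((-4 + (1/2)*(-238)**2 + 292*(-238)) + 1136708) = 2142356*((-4 + (1/2)*56644 - 69496) + 1136708) = 2142356*((-4 + 28322 - 69496) + 1136708) = 2142356*(-41178 + 1136708) = 2142356*1095530 = 2347015268680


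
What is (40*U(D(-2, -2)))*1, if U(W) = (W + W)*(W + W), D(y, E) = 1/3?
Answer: 160/9 ≈ 17.778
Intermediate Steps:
D(y, E) = 1/3
U(W) = 4*W**2 (U(W) = (2*W)*(2*W) = 4*W**2)
(40*U(D(-2, -2)))*1 = (40*(4*(1/3)**2))*1 = (40*(4*(1/9)))*1 = (40*(4/9))*1 = (160/9)*1 = 160/9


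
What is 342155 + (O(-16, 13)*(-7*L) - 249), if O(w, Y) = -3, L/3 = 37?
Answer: 344237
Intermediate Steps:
L = 111 (L = 3*37 = 111)
342155 + (O(-16, 13)*(-7*L) - 249) = 342155 + (-(-21)*111 - 249) = 342155 + (-3*(-777) - 249) = 342155 + (2331 - 249) = 342155 + 2082 = 344237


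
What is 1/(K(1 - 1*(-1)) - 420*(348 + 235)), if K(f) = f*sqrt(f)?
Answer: -61215/14989104898 - sqrt(2)/29978209796 ≈ -4.0840e-6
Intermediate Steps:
K(f) = f**(3/2)
1/(K(1 - 1*(-1)) - 420*(348 + 235)) = 1/((1 - 1*(-1))**(3/2) - 420*(348 + 235)) = 1/((1 + 1)**(3/2) - 420*583) = 1/(2**(3/2) - 244860) = 1/(2*sqrt(2) - 244860) = 1/(-244860 + 2*sqrt(2))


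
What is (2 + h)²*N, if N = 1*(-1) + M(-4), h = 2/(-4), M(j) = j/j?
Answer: 0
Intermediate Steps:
M(j) = 1
h = -½ (h = 2*(-¼) = -½ ≈ -0.50000)
N = 0 (N = 1*(-1) + 1 = -1 + 1 = 0)
(2 + h)²*N = (2 - ½)²*0 = (3/2)²*0 = (9/4)*0 = 0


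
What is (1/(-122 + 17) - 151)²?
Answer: 251412736/11025 ≈ 22804.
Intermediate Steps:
(1/(-122 + 17) - 151)² = (1/(-105) - 151)² = (-1/105 - 151)² = (-15856/105)² = 251412736/11025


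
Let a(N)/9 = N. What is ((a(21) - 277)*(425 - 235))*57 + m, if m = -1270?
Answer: -954310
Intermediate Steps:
a(N) = 9*N
((a(21) - 277)*(425 - 235))*57 + m = ((9*21 - 277)*(425 - 235))*57 - 1270 = ((189 - 277)*190)*57 - 1270 = -88*190*57 - 1270 = -16720*57 - 1270 = -953040 - 1270 = -954310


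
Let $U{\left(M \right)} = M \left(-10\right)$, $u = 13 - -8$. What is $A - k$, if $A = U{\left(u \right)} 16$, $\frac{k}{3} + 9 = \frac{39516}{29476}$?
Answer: $- \frac{24590514}{7369} \approx -3337.0$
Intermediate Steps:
$u = 21$ ($u = 13 + 8 = 21$)
$U{\left(M \right)} = - 10 M$
$k = - \frac{169326}{7369}$ ($k = -27 + 3 \cdot \frac{39516}{29476} = -27 + 3 \cdot 39516 \cdot \frac{1}{29476} = -27 + 3 \cdot \frac{9879}{7369} = -27 + \frac{29637}{7369} = - \frac{169326}{7369} \approx -22.978$)
$A = -3360$ ($A = \left(-10\right) 21 \cdot 16 = \left(-210\right) 16 = -3360$)
$A - k = -3360 - - \frac{169326}{7369} = -3360 + \frac{169326}{7369} = - \frac{24590514}{7369}$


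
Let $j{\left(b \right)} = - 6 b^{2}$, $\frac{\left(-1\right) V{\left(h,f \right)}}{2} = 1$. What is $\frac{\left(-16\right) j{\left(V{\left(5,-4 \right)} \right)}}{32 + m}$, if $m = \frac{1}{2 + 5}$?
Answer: $\frac{896}{75} \approx 11.947$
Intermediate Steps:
$m = \frac{1}{7} \approx 0.14286$
$V{\left(h,f \right)} = -2$ ($V{\left(h,f \right)} = \left(-2\right) 1 = -2$)
$\frac{\left(-16\right) j{\left(V{\left(5,-4 \right)} \right)}}{32 + m} = \frac{\left(-16\right) \left(- 6 \left(-2\right)^{2}\right)}{32 + \frac{1}{7}} = \frac{\left(-16\right) \left(\left(-6\right) 4\right)}{\frac{225}{7}} = \left(-16\right) \left(-24\right) \frac{7}{225} = 384 \cdot \frac{7}{225} = \frac{896}{75}$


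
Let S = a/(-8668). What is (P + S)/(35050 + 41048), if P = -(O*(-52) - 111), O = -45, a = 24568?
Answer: -4836385/164904366 ≈ -0.029328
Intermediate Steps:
S = -6142/2167 (S = 24568/(-8668) = 24568*(-1/8668) = -6142/2167 ≈ -2.8343)
P = -2229 (P = -(-45*(-52) - 111) = -(2340 - 111) = -1*2229 = -2229)
(P + S)/(35050 + 41048) = (-2229 - 6142/2167)/(35050 + 41048) = -4836385/2167/76098 = -4836385/2167*1/76098 = -4836385/164904366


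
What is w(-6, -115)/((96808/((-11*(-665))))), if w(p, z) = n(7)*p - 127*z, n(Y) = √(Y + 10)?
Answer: 106835575/96808 - 21945*√17/48404 ≈ 1101.7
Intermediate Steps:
n(Y) = √(10 + Y)
w(p, z) = -127*z + p*√17 (w(p, z) = √(10 + 7)*p - 127*z = √17*p - 127*z = p*√17 - 127*z = -127*z + p*√17)
w(-6, -115)/((96808/((-11*(-665))))) = (-127*(-115) - 6*√17)/((96808/((-11*(-665))))) = (14605 - 6*√17)/((96808/7315)) = (14605 - 6*√17)/((96808*(1/7315))) = (14605 - 6*√17)/(96808/7315) = (14605 - 6*√17)*(7315/96808) = 106835575/96808 - 21945*√17/48404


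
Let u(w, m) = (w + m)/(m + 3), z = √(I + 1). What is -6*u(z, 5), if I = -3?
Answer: -15/4 - 3*I*√2/4 ≈ -3.75 - 1.0607*I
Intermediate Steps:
z = I*√2 (z = √(-3 + 1) = √(-2) = I*√2 ≈ 1.4142*I)
u(w, m) = (m + w)/(3 + m)
-6*u(z, 5) = -6*(5 + I*√2)/(3 + 5) = -6*(5 + I*√2)/8 = -3*(5 + I*√2)/4 = -6*(5/8 + I*√2/8) = -15/4 - 3*I*√2/4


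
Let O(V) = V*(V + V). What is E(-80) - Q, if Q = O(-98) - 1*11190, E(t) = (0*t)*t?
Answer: -8018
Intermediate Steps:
E(t) = 0 (E(t) = 0*t = 0)
O(V) = 2*V**2 (O(V) = V*(2*V) = 2*V**2)
Q = 8018 (Q = 2*(-98)**2 - 1*11190 = 2*9604 - 11190 = 19208 - 11190 = 8018)
E(-80) - Q = 0 - 1*8018 = 0 - 8018 = -8018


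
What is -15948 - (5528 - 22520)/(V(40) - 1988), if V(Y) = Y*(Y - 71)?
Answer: -4291428/269 ≈ -15953.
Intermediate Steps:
V(Y) = Y*(-71 + Y)
-15948 - (5528 - 22520)/(V(40) - 1988) = -15948 - (5528 - 22520)/(40*(-71 + 40) - 1988) = -15948 - (-16992)/(40*(-31) - 1988) = -15948 - (-16992)/(-1240 - 1988) = -15948 - (-16992)/(-3228) = -15948 - (-16992)*(-1)/3228 = -15948 - 1*1416/269 = -15948 - 1416/269 = -4291428/269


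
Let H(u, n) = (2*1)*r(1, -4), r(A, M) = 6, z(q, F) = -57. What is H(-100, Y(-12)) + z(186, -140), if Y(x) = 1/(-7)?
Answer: -45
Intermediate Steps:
Y(x) = -1/7
H(u, n) = 12 (H(u, n) = (2*1)*6 = 2*6 = 12)
H(-100, Y(-12)) + z(186, -140) = 12 - 57 = -45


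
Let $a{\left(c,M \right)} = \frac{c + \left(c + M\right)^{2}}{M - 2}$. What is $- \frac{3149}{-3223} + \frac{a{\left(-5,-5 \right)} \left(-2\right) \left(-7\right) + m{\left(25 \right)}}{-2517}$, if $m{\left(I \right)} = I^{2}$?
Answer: $\frac{2174676}{2704097} \approx 0.80422$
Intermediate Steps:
$a{\left(c,M \right)} = \frac{c + \left(M + c\right)^{2}}{-2 + M}$
$- \frac{3149}{-3223} + \frac{a{\left(-5,-5 \right)} \left(-2\right) \left(-7\right) + m{\left(25 \right)}}{-2517} = - \frac{3149}{-3223} + \frac{\frac{-5 + \left(-5 - 5\right)^{2}}{-2 - 5} \left(-2\right) \left(-7\right) + 25^{2}}{-2517} = \left(-3149\right) \left(- \frac{1}{3223}\right) + \left(\frac{-5 + \left(-10\right)^{2}}{-7} \left(-2\right) \left(-7\right) + 625\right) \left(- \frac{1}{2517}\right) = \frac{3149}{3223} + \left(- \frac{-5 + 100}{7} \left(-2\right) \left(-7\right) + 625\right) \left(- \frac{1}{2517}\right) = \frac{3149}{3223} + \left(\left(- \frac{1}{7}\right) 95 \left(-2\right) \left(-7\right) + 625\right) \left(- \frac{1}{2517}\right) = \frac{3149}{3223} + \left(\left(- \frac{95}{7}\right) \left(-2\right) \left(-7\right) + 625\right) \left(- \frac{1}{2517}\right) = \frac{3149}{3223} + \left(\frac{190}{7} \left(-7\right) + 625\right) \left(- \frac{1}{2517}\right) = \frac{3149}{3223} + \left(-190 + 625\right) \left(- \frac{1}{2517}\right) = \frac{3149}{3223} + 435 \left(- \frac{1}{2517}\right) = \frac{3149}{3223} - \frac{145}{839} = \frac{2174676}{2704097}$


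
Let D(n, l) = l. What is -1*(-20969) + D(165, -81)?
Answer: 20888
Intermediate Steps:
-1*(-20969) + D(165, -81) = -1*(-20969) - 81 = 20969 - 81 = 20888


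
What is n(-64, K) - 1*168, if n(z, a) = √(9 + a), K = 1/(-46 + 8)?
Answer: -168 + √12958/38 ≈ -165.00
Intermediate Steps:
K = -1/38 (K = 1/(-38) = -1/38 ≈ -0.026316)
n(-64, K) - 1*168 = √(9 - 1/38) - 1*168 = √(341/38) - 168 = √12958/38 - 168 = -168 + √12958/38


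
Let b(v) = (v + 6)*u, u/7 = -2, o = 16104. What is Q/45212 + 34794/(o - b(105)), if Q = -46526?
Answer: 20876395/22176486 ≈ 0.94137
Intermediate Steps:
u = -14 (u = 7*(-2) = -14)
b(v) = -84 - 14*v (b(v) = (v + 6)*(-14) = (6 + v)*(-14) = -84 - 14*v)
Q/45212 + 34794/(o - b(105)) = -46526/45212 + 34794/(16104 - (-84 - 14*105)) = -46526*1/45212 + 34794/(16104 - (-84 - 1470)) = -23263/22606 + 34794/(16104 - 1*(-1554)) = -23263/22606 + 34794/(16104 + 1554) = -23263/22606 + 34794/17658 = -23263/22606 + 34794*(1/17658) = -23263/22606 + 1933/981 = 20876395/22176486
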